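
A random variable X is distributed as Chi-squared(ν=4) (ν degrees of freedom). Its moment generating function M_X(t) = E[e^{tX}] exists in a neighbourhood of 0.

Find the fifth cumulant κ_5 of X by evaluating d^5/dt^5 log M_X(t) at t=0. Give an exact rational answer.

M_X(t) = (1 - 2*t)^(-2)
K_X(t) = log M_X(t) = -2*log(1 - 2*t)
K′(t) = -4/(2*t - 1)
K′′(t) = 8/(4*t^2 - 4*t + 1)
K′′′(t) = -32/(8*t^3 - 12*t^2 + 6*t - 1)
K′′′′(t) = 192/(16*t^4 - 32*t^3 + 24*t^2 - 8*t + 1)
K′′′′′(t) = -1536/(32*t^5 - 80*t^4 + 80*t^3 - 40*t^2 + 10*t - 1)

κ_5 = K′′′′′(0) = 1536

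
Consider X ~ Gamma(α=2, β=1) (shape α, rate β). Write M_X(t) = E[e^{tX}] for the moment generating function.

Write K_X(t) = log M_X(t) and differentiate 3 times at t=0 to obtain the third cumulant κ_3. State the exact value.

κ_3 = d^3K/dt^3 |_{t=0} = 4

M_X(t) = (1 - t)^(-2)
K_X(t) = log M_X(t) = -2*log(1 - t)
dK/dt = -2/(t - 1)
d^2K/dt^2 = 2/(t^2 - 2*t + 1)
d^3K/dt^3 = -4/(t^3 - 3*t^2 + 3*t - 1)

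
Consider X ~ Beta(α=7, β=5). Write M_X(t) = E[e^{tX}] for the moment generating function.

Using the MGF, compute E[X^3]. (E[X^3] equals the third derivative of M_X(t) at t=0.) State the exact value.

M_X(t) = ₁F₁(7; 12; t)
D^3[M](t) = 3*₁F₁(10; 15; t)/13

E[X^3] = D^3[M](0) = 3/13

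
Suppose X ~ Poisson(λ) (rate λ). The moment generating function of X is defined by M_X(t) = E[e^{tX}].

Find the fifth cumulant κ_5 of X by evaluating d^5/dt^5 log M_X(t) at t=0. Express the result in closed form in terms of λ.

M_X(t) = e^(λ*(e^(t) - 1))
K_X(t) = log M_X(t) = λ*(e^(t) - 1)
D^5[K](t) = λ*e^(t)

κ_5 = D^5[K](0) = λ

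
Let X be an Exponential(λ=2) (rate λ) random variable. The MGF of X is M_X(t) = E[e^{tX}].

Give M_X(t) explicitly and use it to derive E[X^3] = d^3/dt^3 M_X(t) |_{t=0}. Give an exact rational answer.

M_X(t) = 2/(2 - t)
D^3[M](t) = 12/(t^4 - 8*t^3 + 24*t^2 - 32*t + 16)

E[X^3] = D^3[M](0) = 3/4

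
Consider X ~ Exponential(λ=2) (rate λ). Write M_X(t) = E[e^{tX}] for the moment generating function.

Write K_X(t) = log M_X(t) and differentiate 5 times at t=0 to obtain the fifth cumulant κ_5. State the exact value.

M_X(t) = 2/(2 - t)
K_X(t) = log M_X(t) = -log(2 - t) + log(2)
dK/dt = -1/(t - 2)
d^2K/dt^2 = 1/(t^2 - 4*t + 4)
d^3K/dt^3 = -2/(t^3 - 6*t^2 + 12*t - 8)
d^4K/dt^4 = 6/(t^4 - 8*t^3 + 24*t^2 - 32*t + 16)
d^5K/dt^5 = -24/(t^5 - 10*t^4 + 40*t^3 - 80*t^2 + 80*t - 32)

κ_5 = d^5K/dt^5 |_{t=0} = 3/4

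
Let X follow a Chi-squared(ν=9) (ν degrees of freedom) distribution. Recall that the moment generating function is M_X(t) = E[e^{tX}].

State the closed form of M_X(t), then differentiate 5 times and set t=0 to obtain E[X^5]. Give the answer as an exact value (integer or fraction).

E[X^5] = d^5M/dt^5 |_{t=0} = 328185

M_X(t) = (1 - 2*t)^(-9/2)
dM/dt = -9/(32*t^5*√(1 - 2*t) - 80*t^4*√(1 - 2*t) + 80*t^3*√(1 - 2*t) - 40*t^2*√(1 - 2*t) + 10*t*√(1 - 2*t) - √(1 - 2*t))
d^2M/dt^2 = 99/(64*t^6*√(1 - 2*t) - 192*t^5*√(1 - 2*t) + 240*t^4*√(1 - 2*t) - 160*t^3*√(1 - 2*t) + 60*t^2*√(1 - 2*t) - 12*t*√(1 - 2*t) + √(1 - 2*t))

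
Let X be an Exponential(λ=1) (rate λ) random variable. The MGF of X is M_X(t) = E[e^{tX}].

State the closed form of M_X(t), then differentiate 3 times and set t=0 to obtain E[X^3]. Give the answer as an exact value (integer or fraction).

M_X(t) = 1/(1 - t)
dM/dt = 1/(t^2 - 2*t + 1)
d^2M/dt^2 = -2/(t^3 - 3*t^2 + 3*t - 1)
d^3M/dt^3 = 6/(t^4 - 4*t^3 + 6*t^2 - 4*t + 1)

E[X^3] = d^3M/dt^3 |_{t=0} = 6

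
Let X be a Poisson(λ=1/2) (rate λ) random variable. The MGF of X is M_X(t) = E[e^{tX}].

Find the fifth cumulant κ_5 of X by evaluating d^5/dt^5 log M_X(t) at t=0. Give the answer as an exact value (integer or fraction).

M_X(t) = e^(e^(t)/2 - 1/2)
K_X(t) = log M_X(t) = e^(t)/2 - 1/2
K′(t) = e^(t)/2
K′′(t) = e^(t)/2
K′′′(t) = e^(t)/2
K′′′′(t) = e^(t)/2
K′′′′′(t) = e^(t)/2

κ_5 = K′′′′′(0) = 1/2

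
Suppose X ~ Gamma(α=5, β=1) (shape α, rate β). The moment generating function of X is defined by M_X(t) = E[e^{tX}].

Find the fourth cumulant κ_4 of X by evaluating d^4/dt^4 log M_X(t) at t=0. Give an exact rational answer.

M_X(t) = (1 - t)^(-5)
K_X(t) = log M_X(t) = -5*log(1 - t)
dK/dt = -5/(t - 1)
d^2K/dt^2 = 5/(t^2 - 2*t + 1)
d^3K/dt^3 = -10/(t^3 - 3*t^2 + 3*t - 1)
d^4K/dt^4 = 30/(t^4 - 4*t^3 + 6*t^2 - 4*t + 1)

κ_4 = d^4K/dt^4 |_{t=0} = 30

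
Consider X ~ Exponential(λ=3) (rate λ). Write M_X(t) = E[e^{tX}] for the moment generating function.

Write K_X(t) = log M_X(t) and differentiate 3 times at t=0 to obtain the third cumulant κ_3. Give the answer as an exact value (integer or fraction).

κ_3 = K^(3)(0) = 2/27

M_X(t) = 3/(3 - t)
K_X(t) = log M_X(t) = -log(3 - t) + log(3)
K^(3)(t) = -2/(t^3 - 9*t^2 + 27*t - 27)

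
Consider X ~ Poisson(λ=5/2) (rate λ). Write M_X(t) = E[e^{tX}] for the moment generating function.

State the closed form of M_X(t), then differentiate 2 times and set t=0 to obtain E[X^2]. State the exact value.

M_X(t) = e^(5*e^(t)/2 - 5/2)
M′(t) = 5*e^(-5/2)*e^(t)*e^(5*e^(t)/2)/2
M′′(t) = (25*e^(2*t)*e^(5*e^(t)/2) + 10*e^(t)*e^(5*e^(t)/2))*e^(-5/2)/4

E[X^2] = M′′(0) = 35/4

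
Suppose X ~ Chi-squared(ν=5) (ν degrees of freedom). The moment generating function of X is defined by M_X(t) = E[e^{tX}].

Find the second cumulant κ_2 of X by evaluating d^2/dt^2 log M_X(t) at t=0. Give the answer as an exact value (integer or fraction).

κ_2 = d^2K/dt^2 |_{t=0} = 10

M_X(t) = (1 - 2*t)^(-5/2)
K_X(t) = log M_X(t) = -5*log(1 - 2*t)/2
dK/dt = -5/(2*t - 1)
d^2K/dt^2 = 10/(4*t^2 - 4*t + 1)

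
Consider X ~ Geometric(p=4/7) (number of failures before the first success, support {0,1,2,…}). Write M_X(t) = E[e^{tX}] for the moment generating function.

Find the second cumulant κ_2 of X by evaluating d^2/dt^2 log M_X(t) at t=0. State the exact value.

κ_2 = K^(2)(0) = 21/16

M_X(t) = 4/(7*(1 - 3*e^(t)/7))
K_X(t) = log M_X(t) = -log(1 - 3*e^(t)/7) - log(7) + 2*log(2)
K^(2)(t) = 21*e^(t)/(9*e^(2*t) - 42*e^(t) + 49)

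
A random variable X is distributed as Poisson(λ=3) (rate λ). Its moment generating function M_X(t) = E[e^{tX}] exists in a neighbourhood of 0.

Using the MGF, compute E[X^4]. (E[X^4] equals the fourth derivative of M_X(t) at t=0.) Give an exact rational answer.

E[X^4] = M′′′′(0) = 309

M_X(t) = e^(3*e^(t) - 3)
M′(t) = 3*e^(-3)*e^(t)*e^(3*e^(t))
M′′(t) = (9*e^(2*t)*e^(3*e^(t)) + 3*e^(t)*e^(3*e^(t)))*e^(-3)
M′′′(t) = (27*e^(3*t)*e^(3*e^(t)) + 27*e^(2*t)*e^(3*e^(t)) + 3*e^(t)*e^(3*e^(t)))*e^(-3)
M′′′′(t) = (81*e^(4*t)*e^(3*e^(t)) + 162*e^(3*t)*e^(3*e^(t)) + 63*e^(2*t)*e^(3*e^(t)) + 3*e^(t)*e^(3*e^(t)))*e^(-3)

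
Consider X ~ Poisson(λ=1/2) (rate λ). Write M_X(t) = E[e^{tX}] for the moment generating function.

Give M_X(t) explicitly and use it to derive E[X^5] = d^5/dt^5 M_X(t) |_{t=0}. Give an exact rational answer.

E[X^5] = D^5[M](0) = 257/32

M_X(t) = e^(e^(t)/2 - 1/2)
D^5[M](t) = (e^(5*t)*e^(e^(t)/2) + 20*e^(4*t)*e^(e^(t)/2) + 100*e^(3*t)*e^(e^(t)/2) + 120*e^(2*t)*e^(e^(t)/2) + 16*e^(t)*e^(e^(t)/2))*e^(-1/2)/32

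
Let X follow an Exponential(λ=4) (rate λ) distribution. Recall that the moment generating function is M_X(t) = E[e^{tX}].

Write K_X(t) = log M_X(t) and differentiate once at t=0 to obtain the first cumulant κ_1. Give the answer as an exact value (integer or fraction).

κ_1 = dK/dt |_{t=0} = 1/4

M_X(t) = 4/(4 - t)
K_X(t) = log M_X(t) = -log(4 - t) + 2*log(2)
dK/dt = -1/(t - 4)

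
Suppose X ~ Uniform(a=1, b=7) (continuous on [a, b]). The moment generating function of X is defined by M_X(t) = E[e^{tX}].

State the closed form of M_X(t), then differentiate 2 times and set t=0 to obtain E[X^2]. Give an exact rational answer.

E[X^2] = d^2M/dt^2 |_{t=0} = 19

M_X(t) = (e^(7*t) - e^(t))/(6*t)
dM/dt = (7*t*e^(7*t) - t*e^(t) - e^(7*t) + e^(t))/(6*t^2)
d^2M/dt^2 = (49*t^2*e^(7*t) - t^2*e^(t) - 14*t*e^(7*t) + 2*t*e^(t) + 2*e^(7*t) - 2*e^(t))/(6*t^3)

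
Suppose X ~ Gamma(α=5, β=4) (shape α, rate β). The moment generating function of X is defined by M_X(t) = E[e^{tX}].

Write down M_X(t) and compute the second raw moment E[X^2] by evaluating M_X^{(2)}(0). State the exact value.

E[X^2] = M^(2)(0) = 15/8

M_X(t) = 1024/(4 - t)^5
M^(2)(t) = -30720/(t^7 - 28*t^6 + 336*t^5 - 2240*t^4 + 8960*t^3 - 21504*t^2 + 28672*t - 16384)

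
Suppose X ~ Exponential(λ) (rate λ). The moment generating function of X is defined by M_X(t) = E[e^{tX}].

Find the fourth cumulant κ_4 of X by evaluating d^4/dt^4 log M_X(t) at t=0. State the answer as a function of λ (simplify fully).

M_X(t) = λ/(λ - t)
K_X(t) = log M_X(t) = log(λ) - log(λ - t)
K^(4)(t) = 6/(λ^4 - 4*λ^3*t + 6*λ^2*t^2 - 4*λ*t^3 + t^4)

κ_4 = K^(4)(0) = 6/λ^4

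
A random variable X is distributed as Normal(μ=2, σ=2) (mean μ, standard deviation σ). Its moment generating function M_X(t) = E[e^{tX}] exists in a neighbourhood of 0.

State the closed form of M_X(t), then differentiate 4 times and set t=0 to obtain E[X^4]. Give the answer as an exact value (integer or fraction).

M_X(t) = e^(2*t^2 + 2*t)
D^4[M](t) = 256*t^4*e^(2*t)*e^(2*t^2) + 512*t^3*e^(2*t)*e^(2*t^2) + 768*t^2*e^(2*t)*e^(2*t^2) + 512*t*e^(2*t)*e^(2*t^2) + 160*e^(2*t)*e^(2*t^2)

E[X^4] = D^4[M](0) = 160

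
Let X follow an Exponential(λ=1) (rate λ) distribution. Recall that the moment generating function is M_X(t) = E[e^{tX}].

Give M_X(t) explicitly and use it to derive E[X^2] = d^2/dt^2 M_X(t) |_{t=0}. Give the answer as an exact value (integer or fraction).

E[X^2] = M^(2)(0) = 2

M_X(t) = 1/(1 - t)
M^(2)(t) = -2/(t^3 - 3*t^2 + 3*t - 1)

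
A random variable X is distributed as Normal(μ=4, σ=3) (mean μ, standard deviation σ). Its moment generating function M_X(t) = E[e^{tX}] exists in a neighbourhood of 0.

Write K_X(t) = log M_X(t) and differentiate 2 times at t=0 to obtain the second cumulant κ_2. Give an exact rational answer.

M_X(t) = e^(9*t^2/2 + 4*t)
K_X(t) = log M_X(t) = 9*t^2/2 + 4*t
dK/dt = 9*t + 4
d^2K/dt^2 = 9

κ_2 = d^2K/dt^2 |_{t=0} = 9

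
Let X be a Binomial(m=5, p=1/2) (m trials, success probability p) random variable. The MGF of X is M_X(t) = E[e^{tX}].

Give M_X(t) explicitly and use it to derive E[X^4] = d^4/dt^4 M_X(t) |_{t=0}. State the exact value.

E[X^4] = D^4[M](0) = 90

M_X(t) = (e^(t)/2 + 1/2)^5
D^4[M](t) = 625*e^(5*t)/32 + 40*e^(4*t) + 405*e^(3*t)/16 + 5*e^(2*t) + 5*e^(t)/32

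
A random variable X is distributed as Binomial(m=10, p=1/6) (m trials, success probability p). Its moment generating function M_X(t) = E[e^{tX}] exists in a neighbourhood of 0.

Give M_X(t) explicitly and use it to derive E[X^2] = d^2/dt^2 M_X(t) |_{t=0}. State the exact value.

E[X^2] = M′′(0) = 25/6

M_X(t) = (e^(t)/6 + 5/6)^10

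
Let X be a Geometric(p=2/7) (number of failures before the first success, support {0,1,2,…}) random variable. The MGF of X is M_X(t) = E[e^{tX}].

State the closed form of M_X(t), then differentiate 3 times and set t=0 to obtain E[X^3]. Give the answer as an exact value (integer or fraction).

E[X^3] = d^3M/dt^3 |_{t=0} = 535/4

M_X(t) = 2/(7*(1 - 5*e^(t)/7))
dM/dt = 10*e^(t)/(25*e^(2*t) - 70*e^(t) + 49)
d^2M/dt^2 = (-50*e^(2*t) - 70*e^(t))/(125*e^(3*t) - 525*e^(2*t) + 735*e^(t) - 343)
d^3M/dt^3 = (250*e^(3*t) + 1400*e^(2*t) + 490*e^(t))/(625*e^(4*t) - 3500*e^(3*t) + 7350*e^(2*t) - 6860*e^(t) + 2401)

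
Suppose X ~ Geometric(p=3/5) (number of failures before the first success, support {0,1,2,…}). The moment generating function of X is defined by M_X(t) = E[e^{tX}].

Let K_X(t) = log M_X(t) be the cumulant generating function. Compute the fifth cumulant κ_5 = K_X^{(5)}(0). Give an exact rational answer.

M_X(t) = 3/(5*(1 - 2*e^(t)/5))
K_X(t) = log M_X(t) = -log(1 - 2*e^(t)/5) - log(5) + log(3)
K^(5)(t) = (-80*e^(4*t) - 2200*e^(3*t) - 5500*e^(2*t) - 1250*e^(t))/(32*e^(5*t) - 400*e^(4*t) + 2000*e^(3*t) - 5000*e^(2*t) + 6250*e^(t) - 3125)

κ_5 = K^(5)(0) = 3010/81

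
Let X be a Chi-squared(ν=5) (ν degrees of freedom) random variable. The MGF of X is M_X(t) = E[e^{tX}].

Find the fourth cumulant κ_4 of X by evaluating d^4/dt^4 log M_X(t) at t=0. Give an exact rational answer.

κ_4 = K′′′′(0) = 240

M_X(t) = (1 - 2*t)^(-5/2)
K_X(t) = log M_X(t) = -5*log(1 - 2*t)/2
K′(t) = -5/(2*t - 1)
K′′(t) = 10/(4*t^2 - 4*t + 1)
K′′′(t) = -40/(8*t^3 - 12*t^2 + 6*t - 1)
K′′′′(t) = 240/(16*t^4 - 32*t^3 + 24*t^2 - 8*t + 1)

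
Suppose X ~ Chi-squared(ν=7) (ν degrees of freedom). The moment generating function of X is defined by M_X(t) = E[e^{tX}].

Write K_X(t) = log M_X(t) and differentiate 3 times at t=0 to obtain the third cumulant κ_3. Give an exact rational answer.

M_X(t) = (1 - 2*t)^(-7/2)
K_X(t) = log M_X(t) = -7*log(1 - 2*t)/2
D^3[K](t) = -56/(8*t^3 - 12*t^2 + 6*t - 1)

κ_3 = D^3[K](0) = 56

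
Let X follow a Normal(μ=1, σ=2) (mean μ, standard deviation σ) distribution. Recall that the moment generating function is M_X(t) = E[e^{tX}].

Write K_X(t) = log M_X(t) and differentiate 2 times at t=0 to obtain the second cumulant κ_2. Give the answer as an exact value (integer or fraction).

κ_2 = d^2K/dt^2 |_{t=0} = 4

M_X(t) = e^(2*t^2 + t)
K_X(t) = log M_X(t) = 2*t^2 + t
dK/dt = 4*t + 1
d^2K/dt^2 = 4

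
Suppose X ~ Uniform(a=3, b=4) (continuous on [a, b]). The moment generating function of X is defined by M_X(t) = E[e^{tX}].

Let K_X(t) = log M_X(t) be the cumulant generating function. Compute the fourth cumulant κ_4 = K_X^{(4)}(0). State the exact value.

M_X(t) = (e^(4*t) - e^(3*t))/t
K_X(t) = log M_X(t) = -log(t) + log(e^(4*t) - e^(3*t))

κ_4 = K^(4)(0) = -1/120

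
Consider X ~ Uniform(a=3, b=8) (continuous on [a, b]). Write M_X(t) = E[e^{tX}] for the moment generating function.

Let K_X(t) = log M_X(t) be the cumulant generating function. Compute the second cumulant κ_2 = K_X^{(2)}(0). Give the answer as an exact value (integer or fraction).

κ_2 = K′′(0) = 25/12

M_X(t) = (e^(8*t) - e^(3*t))/(5*t)
K_X(t) = log M_X(t) = -log(t) + log(e^(8*t) - e^(3*t)) - log(5)
K′(t) = (8*t*e^(5*t) - 3*t - e^(5*t) + 1)/(t*e^(5*t) - t)
K′′(t) = (-25*t^2*e^(5*t) + e^(10*t) - 2*e^(5*t) + 1)/(t^2*e^(10*t) - 2*t^2*e^(5*t) + t^2)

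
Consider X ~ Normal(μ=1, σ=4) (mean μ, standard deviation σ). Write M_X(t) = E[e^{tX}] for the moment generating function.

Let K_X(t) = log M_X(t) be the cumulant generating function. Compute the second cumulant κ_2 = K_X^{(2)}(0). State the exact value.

κ_2 = K′′(0) = 16

M_X(t) = e^(8*t^2 + t)
K_X(t) = log M_X(t) = 8*t^2 + t
K′(t) = 16*t + 1
K′′(t) = 16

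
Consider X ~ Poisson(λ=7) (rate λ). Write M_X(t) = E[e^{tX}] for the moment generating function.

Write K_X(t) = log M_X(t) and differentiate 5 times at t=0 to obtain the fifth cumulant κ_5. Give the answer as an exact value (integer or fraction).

M_X(t) = e^(7*e^(t) - 7)
K_X(t) = log M_X(t) = 7*e^(t) - 7
dK/dt = 7*e^(t)
d^2K/dt^2 = 7*e^(t)
d^3K/dt^3 = 7*e^(t)
d^4K/dt^4 = 7*e^(t)
d^5K/dt^5 = 7*e^(t)

κ_5 = d^5K/dt^5 |_{t=0} = 7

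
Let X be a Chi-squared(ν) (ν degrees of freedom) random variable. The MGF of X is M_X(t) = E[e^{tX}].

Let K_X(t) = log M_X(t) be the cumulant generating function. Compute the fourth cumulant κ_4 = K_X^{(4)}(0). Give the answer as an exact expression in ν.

κ_4 = K^(4)(0) = 48*ν

M_X(t) = (1 - 2*t)^(-ν/2)
K_X(t) = log M_X(t) = -ν*log(1 - 2*t)/2
K^(4)(t) = 48*ν/(16*t^4 - 32*t^3 + 24*t^2 - 8*t + 1)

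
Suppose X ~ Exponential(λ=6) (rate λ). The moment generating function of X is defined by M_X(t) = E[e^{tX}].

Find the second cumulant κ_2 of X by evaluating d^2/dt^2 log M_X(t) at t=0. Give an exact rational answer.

κ_2 = D^2[K](0) = 1/36

M_X(t) = 6/(6 - t)
K_X(t) = log M_X(t) = -log(6 - t) + log(6)
D^2[K](t) = 1/(t^2 - 12*t + 36)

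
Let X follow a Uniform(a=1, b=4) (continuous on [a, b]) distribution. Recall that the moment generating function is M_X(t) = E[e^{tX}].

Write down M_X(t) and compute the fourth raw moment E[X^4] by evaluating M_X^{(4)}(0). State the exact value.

M_X(t) = (e^(4*t) - e^(t))/(3*t)
dM/dt = (4*t*e^(4*t) - t*e^(t) - e^(4*t) + e^(t))/(3*t^2)
d^2M/dt^2 = (16*t^2*e^(4*t) - t^2*e^(t) - 8*t*e^(4*t) + 2*t*e^(t) + 2*e^(4*t) - 2*e^(t))/(3*t^3)
d^3M/dt^3 = (64*t^3*e^(4*t) - t^3*e^(t) - 48*t^2*e^(4*t) + 3*t^2*e^(t) + 24*t*e^(4*t) - 6*t*e^(t) - 6*e^(4*t) + 6*e^(t))/(3*t^4)
d^4M/dt^4 = (256*t^4*e^(4*t) - t^4*e^(t) - 256*t^3*e^(4*t) + 4*t^3*e^(t) + 192*t^2*e^(4*t) - 12*t^2*e^(t) - 96*t*e^(4*t) + 24*t*e^(t) + 24*e^(4*t) - 24*e^(t))/(3*t^5)

E[X^4] = d^4M/dt^4 |_{t=0} = 341/5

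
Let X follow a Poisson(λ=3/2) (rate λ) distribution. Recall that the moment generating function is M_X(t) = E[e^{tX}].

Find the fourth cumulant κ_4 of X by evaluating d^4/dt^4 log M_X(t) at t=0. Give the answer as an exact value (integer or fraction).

M_X(t) = e^(3*e^(t)/2 - 3/2)
K_X(t) = log M_X(t) = 3*e^(t)/2 - 3/2
dK/dt = 3*e^(t)/2
d^2K/dt^2 = 3*e^(t)/2
d^3K/dt^3 = 3*e^(t)/2
d^4K/dt^4 = 3*e^(t)/2

κ_4 = d^4K/dt^4 |_{t=0} = 3/2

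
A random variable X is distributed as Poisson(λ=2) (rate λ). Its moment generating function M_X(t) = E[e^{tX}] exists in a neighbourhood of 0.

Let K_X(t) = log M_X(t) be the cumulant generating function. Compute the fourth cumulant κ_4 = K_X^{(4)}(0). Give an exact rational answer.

M_X(t) = e^(2*e^(t) - 2)
K_X(t) = log M_X(t) = 2*e^(t) - 2
D^4[K](t) = 2*e^(t)

κ_4 = D^4[K](0) = 2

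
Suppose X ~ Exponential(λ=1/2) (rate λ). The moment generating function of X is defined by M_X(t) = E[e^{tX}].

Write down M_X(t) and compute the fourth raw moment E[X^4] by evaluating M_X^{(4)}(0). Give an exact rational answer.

E[X^4] = d^4M/dt^4 |_{t=0} = 384

M_X(t) = 1/(2*(1/2 - t))
dM/dt = 2/(4*t^2 - 4*t + 1)
d^2M/dt^2 = -8/(8*t^3 - 12*t^2 + 6*t - 1)
d^3M/dt^3 = 48/(16*t^4 - 32*t^3 + 24*t^2 - 8*t + 1)
d^4M/dt^4 = -384/(32*t^5 - 80*t^4 + 80*t^3 - 40*t^2 + 10*t - 1)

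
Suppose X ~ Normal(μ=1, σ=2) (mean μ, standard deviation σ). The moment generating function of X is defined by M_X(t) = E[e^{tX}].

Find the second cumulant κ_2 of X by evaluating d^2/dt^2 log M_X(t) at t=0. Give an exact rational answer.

M_X(t) = e^(2*t^2 + t)
K_X(t) = log M_X(t) = 2*t^2 + t
K′(t) = 4*t + 1
K′′(t) = 4

κ_2 = K′′(0) = 4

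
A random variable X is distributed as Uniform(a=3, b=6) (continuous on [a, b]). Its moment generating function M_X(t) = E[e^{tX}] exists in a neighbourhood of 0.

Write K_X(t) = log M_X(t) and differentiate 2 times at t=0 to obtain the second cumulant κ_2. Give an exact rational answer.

M_X(t) = (e^(6*t) - e^(3*t))/(3*t)
K_X(t) = log M_X(t) = -log(t) + log(e^(6*t) - e^(3*t)) - log(3)
dK/dt = (6*t*e^(3*t) - 3*t - e^(3*t) + 1)/(t*e^(3*t) - t)
d^2K/dt^2 = (-9*t^2*e^(3*t) + e^(6*t) - 2*e^(3*t) + 1)/(t^2*e^(6*t) - 2*t^2*e^(3*t) + t^2)

κ_2 = d^2K/dt^2 |_{t=0} = 3/4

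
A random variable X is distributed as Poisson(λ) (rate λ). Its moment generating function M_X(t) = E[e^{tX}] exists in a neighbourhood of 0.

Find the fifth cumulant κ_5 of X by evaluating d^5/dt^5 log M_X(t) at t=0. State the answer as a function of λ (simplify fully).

M_X(t) = e^(λ*(e^(t) - 1))
K_X(t) = log M_X(t) = λ*(e^(t) - 1)
K^(5)(t) = λ*e^(t)

κ_5 = K^(5)(0) = λ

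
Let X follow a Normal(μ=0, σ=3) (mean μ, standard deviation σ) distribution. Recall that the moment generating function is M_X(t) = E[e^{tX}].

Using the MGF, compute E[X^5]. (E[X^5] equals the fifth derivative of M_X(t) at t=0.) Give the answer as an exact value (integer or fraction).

E[X^5] = d^5M/dt^5 |_{t=0} = 0

M_X(t) = e^(9*t^2/2)
dM/dt = 9*t*e^(9*t^2/2)
d^2M/dt^2 = 81*t^2*e^(9*t^2/2) + 9*e^(9*t^2/2)
d^3M/dt^3 = 729*t^3*e^(9*t^2/2) + 243*t*e^(9*t^2/2)
d^4M/dt^4 = 6561*t^4*e^(9*t^2/2) + 4374*t^2*e^(9*t^2/2) + 243*e^(9*t^2/2)
d^5M/dt^5 = 59049*t^5*e^(9*t^2/2) + 65610*t^3*e^(9*t^2/2) + 10935*t*e^(9*t^2/2)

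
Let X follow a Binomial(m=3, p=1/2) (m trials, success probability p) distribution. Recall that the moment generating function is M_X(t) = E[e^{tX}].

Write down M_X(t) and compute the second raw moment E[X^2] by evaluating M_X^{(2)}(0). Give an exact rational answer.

M_X(t) = (e^(t)/2 + 1/2)^3
dM/dt = 3*e^(3*t)/8 + 3*e^(2*t)/4 + 3*e^(t)/8
d^2M/dt^2 = 9*e^(3*t)/8 + 3*e^(2*t)/2 + 3*e^(t)/8

E[X^2] = d^2M/dt^2 |_{t=0} = 3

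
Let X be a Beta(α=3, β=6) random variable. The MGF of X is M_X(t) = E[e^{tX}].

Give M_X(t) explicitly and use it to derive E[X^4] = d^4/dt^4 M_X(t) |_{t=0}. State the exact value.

M_X(t) = ₁F₁(3; 9; t)
D^4[M](t) = ₁F₁(7; 13; t)/33

E[X^4] = D^4[M](0) = 1/33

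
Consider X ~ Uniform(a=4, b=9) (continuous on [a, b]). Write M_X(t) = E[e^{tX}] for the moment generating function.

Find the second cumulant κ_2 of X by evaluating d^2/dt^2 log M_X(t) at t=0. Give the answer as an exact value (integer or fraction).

κ_2 = D^2[K](0) = 25/12

M_X(t) = (e^(9*t) - e^(4*t))/(5*t)
K_X(t) = log M_X(t) = -log(t) + log(e^(9*t) - e^(4*t)) - log(5)
D^2[K](t) = (-25*t^2*e^(5*t) + e^(10*t) - 2*e^(5*t) + 1)/(t^2*e^(10*t) - 2*t^2*e^(5*t) + t^2)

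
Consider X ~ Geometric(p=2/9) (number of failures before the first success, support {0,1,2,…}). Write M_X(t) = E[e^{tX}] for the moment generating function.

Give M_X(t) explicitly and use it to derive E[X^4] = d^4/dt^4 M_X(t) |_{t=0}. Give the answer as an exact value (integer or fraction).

E[X^4] = M′′′′(0) = 5320

M_X(t) = 2/(9*(1 - 7*e^(t)/9))
M′(t) = 14*e^(t)/(49*e^(2*t) - 126*e^(t) + 81)
M′′(t) = (-98*e^(2*t) - 126*e^(t))/(343*e^(3*t) - 1323*e^(2*t) + 1701*e^(t) - 729)
M′′′(t) = (686*e^(3*t) + 3528*e^(2*t) + 1134*e^(t))/(2401*e^(4*t) - 12348*e^(3*t) + 23814*e^(2*t) - 20412*e^(t) + 6561)
M′′′′(t) = (-4802*e^(4*t) - 67914*e^(3*t) - 87318*e^(2*t) - 10206*e^(t))/(16807*e^(5*t) - 108045*e^(4*t) + 277830*e^(3*t) - 357210*e^(2*t) + 229635*e^(t) - 59049)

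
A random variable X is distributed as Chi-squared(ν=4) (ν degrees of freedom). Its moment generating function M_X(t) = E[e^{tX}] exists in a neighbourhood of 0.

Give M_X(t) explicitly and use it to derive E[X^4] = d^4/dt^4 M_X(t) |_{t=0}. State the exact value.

E[X^4] = D^4[M](0) = 1920

M_X(t) = (1 - 2*t)^(-2)
D^4[M](t) = 1920/(64*t^6 - 192*t^5 + 240*t^4 - 160*t^3 + 60*t^2 - 12*t + 1)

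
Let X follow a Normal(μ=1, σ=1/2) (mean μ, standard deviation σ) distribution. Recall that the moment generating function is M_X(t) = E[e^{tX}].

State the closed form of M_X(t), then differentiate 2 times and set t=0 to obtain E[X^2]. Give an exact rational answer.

E[X^2] = M^(2)(0) = 5/4

M_X(t) = e^(t^2/8 + t)
M^(2)(t) = t^2*e^(t)*e^(t^2/8)/16 + t*e^(t)*e^(t^2/8)/2 + 5*e^(t)*e^(t^2/8)/4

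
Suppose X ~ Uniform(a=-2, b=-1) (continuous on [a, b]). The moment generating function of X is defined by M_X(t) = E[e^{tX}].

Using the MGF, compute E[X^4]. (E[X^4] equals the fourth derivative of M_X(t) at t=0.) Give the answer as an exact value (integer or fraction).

M_X(t) = (e^(-t) - e^(-2*t))/t
dM/dt = (-t*e^(t) + 2*t - e^(t) + 1)*e^(-2*t)/t^2
d^2M/dt^2 = (t^2*e^(t) - 4*t^2 + 2*t*e^(t) - 4*t + 2*e^(t) - 2)*e^(-2*t)/t^3
d^3M/dt^3 = (-t^3*e^(t) + 8*t^3 - 3*t^2*e^(t) + 12*t^2 - 6*t*e^(t) + 12*t - 6*e^(t) + 6)*e^(-2*t)/t^4
d^4M/dt^4 = (t^4*e^(t) - 16*t^4 + 4*t^3*e^(t) - 32*t^3 + 12*t^2*e^(t) - 48*t^2 + 24*t*e^(t) - 48*t + 24*e^(t) - 24)*e^(-2*t)/t^5

E[X^4] = d^4M/dt^4 |_{t=0} = 31/5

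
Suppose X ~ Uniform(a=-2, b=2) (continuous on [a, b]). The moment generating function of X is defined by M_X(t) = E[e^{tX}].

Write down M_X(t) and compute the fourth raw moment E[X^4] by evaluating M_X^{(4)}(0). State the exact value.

M_X(t) = (e^(2*t) - e^(-2*t))/(4*t)
M′(t) = (2*t*e^(4*t) + 2*t - e^(4*t) + 1)*e^(-2*t)/(4*t^2)
M′′(t) = (2*t^2*e^(4*t) - 2*t^2 - 2*t*e^(4*t) - 2*t + e^(4*t) - 1)*e^(-2*t)/(2*t^3)
M′′′(t) = (4*t^3*e^(4*t) + 4*t^3 - 6*t^2*e^(4*t) + 6*t^2 + 6*t*e^(4*t) + 6*t - 3*e^(4*t) + 3)*e^(-2*t)/(2*t^4)
M′′′′(t) = (4*t^4*e^(4*t) - 4*t^4 - 8*t^3*e^(4*t) - 8*t^3 + 12*t^2*e^(4*t) - 12*t^2 - 12*t*e^(4*t) - 12*t + 6*e^(4*t) - 6)*e^(-2*t)/t^5

E[X^4] = M′′′′(0) = 16/5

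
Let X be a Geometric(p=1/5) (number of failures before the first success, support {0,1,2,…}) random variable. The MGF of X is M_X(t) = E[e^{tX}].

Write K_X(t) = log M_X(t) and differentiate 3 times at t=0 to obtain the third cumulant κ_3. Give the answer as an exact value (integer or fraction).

κ_3 = K′′′(0) = 180

M_X(t) = 1/(5*(1 - 4*e^(t)/5))
K_X(t) = log M_X(t) = -log(1 - 4*e^(t)/5) - log(5)
K′(t) = -4*e^(t)/(4*e^(t) - 5)
K′′(t) = 20*e^(t)/(16*e^(2*t) - 40*e^(t) + 25)
K′′′(t) = (-80*e^(2*t) - 100*e^(t))/(64*e^(3*t) - 240*e^(2*t) + 300*e^(t) - 125)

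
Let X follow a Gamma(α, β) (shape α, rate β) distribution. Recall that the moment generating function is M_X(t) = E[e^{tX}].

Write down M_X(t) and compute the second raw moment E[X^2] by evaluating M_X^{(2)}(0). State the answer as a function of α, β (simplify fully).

E[X^2] = M′′(0) = α*(α + 1)/β^2

M_X(t) = (β/(β - t))^α
M′(t) = -α*β^α*(1/(β - t))^α/(-β + t)
M′′(t) = (α^2*β^α*(1/(β - t))^α + α*β^α*(1/(β - t))^α)/(β^2 - 2*β*t + t^2)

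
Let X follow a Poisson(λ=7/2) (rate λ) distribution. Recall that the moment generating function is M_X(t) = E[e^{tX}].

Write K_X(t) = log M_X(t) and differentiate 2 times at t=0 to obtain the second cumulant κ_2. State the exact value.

κ_2 = d^2K/dt^2 |_{t=0} = 7/2

M_X(t) = e^(7*e^(t)/2 - 7/2)
K_X(t) = log M_X(t) = 7*e^(t)/2 - 7/2
dK/dt = 7*e^(t)/2
d^2K/dt^2 = 7*e^(t)/2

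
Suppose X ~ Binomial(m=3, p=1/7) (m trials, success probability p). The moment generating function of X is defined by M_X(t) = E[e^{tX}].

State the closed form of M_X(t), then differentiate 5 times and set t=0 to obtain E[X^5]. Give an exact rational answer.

E[X^5] = M^(5)(0) = 927/343

M_X(t) = (e^(t)/7 + 6/7)^3
M^(5)(t) = 243*e^(3*t)/343 + 576*e^(2*t)/343 + 108*e^(t)/343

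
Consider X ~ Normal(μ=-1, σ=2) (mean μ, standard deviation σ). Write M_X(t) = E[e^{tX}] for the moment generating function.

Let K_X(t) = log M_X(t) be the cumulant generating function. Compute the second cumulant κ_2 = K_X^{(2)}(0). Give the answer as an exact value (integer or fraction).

M_X(t) = e^(2*t^2 - t)
K_X(t) = log M_X(t) = 2*t^2 - t
D^2[K](t) = 4

κ_2 = D^2[K](0) = 4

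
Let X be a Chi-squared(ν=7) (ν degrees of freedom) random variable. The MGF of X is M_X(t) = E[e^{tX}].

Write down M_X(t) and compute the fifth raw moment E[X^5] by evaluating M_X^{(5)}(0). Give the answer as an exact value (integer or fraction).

M_X(t) = (1 - 2*t)^(-7/2)
dM/dt = 7/(16*t^4*√(1 - 2*t) - 32*t^3*√(1 - 2*t) + 24*t^2*√(1 - 2*t) - 8*t*√(1 - 2*t) + √(1 - 2*t))
d^2M/dt^2 = -63/(32*t^5*√(1 - 2*t) - 80*t^4*√(1 - 2*t) + 80*t^3*√(1 - 2*t) - 40*t^2*√(1 - 2*t) + 10*t*√(1 - 2*t) - √(1 - 2*t))
d^3M/dt^3 = 693/(64*t^6*√(1 - 2*t) - 192*t^5*√(1 - 2*t) + 240*t^4*√(1 - 2*t) - 160*t^3*√(1 - 2*t) + 60*t^2*√(1 - 2*t) - 12*t*√(1 - 2*t) + √(1 - 2*t))

E[X^5] = d^5M/dt^5 |_{t=0} = 135135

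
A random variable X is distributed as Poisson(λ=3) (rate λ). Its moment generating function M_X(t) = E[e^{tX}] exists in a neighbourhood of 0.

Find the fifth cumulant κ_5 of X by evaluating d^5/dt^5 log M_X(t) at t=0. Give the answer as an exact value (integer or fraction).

κ_5 = K^(5)(0) = 3

M_X(t) = e^(3*e^(t) - 3)
K_X(t) = log M_X(t) = 3*e^(t) - 3
K^(5)(t) = 3*e^(t)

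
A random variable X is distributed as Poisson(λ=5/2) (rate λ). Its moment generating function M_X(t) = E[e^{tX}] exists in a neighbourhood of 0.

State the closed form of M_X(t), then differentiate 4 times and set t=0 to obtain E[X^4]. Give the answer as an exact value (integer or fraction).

M_X(t) = e^(5*e^(t)/2 - 5/2)
M^(4)(t) = (625*e^(4*t)*e^(5*e^(t)/2) + 1500*e^(3*t)*e^(5*e^(t)/2) + 700*e^(2*t)*e^(5*e^(t)/2) + 40*e^(t)*e^(5*e^(t)/2))*e^(-5/2)/16

E[X^4] = M^(4)(0) = 2865/16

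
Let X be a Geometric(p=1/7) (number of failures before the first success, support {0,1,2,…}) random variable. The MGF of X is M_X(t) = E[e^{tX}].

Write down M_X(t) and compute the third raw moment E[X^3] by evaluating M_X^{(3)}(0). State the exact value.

E[X^3] = D^3[M](0) = 1518

M_X(t) = 1/(7*(1 - 6*e^(t)/7))
D^3[M](t) = (216*e^(3*t) + 1008*e^(2*t) + 294*e^(t))/(1296*e^(4*t) - 6048*e^(3*t) + 10584*e^(2*t) - 8232*e^(t) + 2401)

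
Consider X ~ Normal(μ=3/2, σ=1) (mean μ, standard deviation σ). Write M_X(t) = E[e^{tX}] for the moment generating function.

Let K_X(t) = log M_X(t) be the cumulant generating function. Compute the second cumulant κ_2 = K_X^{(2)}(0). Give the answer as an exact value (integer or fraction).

M_X(t) = e^(t^2/2 + 3*t/2)
K_X(t) = log M_X(t) = t^2/2 + 3*t/2
dK/dt = t + 3/2
d^2K/dt^2 = 1

κ_2 = d^2K/dt^2 |_{t=0} = 1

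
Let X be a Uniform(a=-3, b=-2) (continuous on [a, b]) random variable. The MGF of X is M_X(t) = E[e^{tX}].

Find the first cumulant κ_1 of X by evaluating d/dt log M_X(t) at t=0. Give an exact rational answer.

M_X(t) = (e^(-2*t) - e^(-3*t))/t
K_X(t) = log M_X(t) = -log(t) + log(e^(-2*t) - e^(-3*t))
dK/dt = (-2*t*e^(t) + 3*t - e^(t) + 1)/(t*e^(t) - t)

κ_1 = dK/dt |_{t=0} = -5/2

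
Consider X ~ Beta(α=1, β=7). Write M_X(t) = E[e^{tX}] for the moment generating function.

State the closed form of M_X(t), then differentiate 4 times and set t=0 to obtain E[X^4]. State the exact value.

E[X^4] = M′′′′(0) = 1/330

M_X(t) = ₁F₁(1; 8; t)
M′(t) = ₁F₁(2; 9; t)/8
M′′(t) = ₁F₁(3; 10; t)/36
M′′′(t) = ₁F₁(4; 11; t)/120
M′′′′(t) = ₁F₁(5; 12; t)/330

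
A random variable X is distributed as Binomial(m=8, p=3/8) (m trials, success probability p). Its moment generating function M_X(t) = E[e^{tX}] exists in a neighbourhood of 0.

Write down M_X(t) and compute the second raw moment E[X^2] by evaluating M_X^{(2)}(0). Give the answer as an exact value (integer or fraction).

E[X^2] = M^(2)(0) = 87/8

M_X(t) = (3*e^(t)/8 + 5/8)^8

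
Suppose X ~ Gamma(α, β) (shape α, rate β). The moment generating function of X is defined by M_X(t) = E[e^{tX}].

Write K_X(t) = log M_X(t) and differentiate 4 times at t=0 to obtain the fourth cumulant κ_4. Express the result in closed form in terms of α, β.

M_X(t) = (β/(β - t))^α
K_X(t) = log M_X(t) = α*(log(β) - log(β - t))
dK/dt = -α/(-β + t)
d^2K/dt^2 = α/(β^2 - 2*β*t + t^2)
d^3K/dt^3 = -2*α/(-β^3 + 3*β^2*t - 3*β*t^2 + t^3)
d^4K/dt^4 = 6*α/(β^4 - 4*β^3*t + 6*β^2*t^2 - 4*β*t^3 + t^4)

κ_4 = d^4K/dt^4 |_{t=0} = 6*α/β^4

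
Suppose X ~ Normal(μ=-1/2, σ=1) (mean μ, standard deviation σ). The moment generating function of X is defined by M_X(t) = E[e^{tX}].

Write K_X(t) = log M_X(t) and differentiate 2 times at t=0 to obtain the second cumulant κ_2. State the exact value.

M_X(t) = e^(t^2/2 - t/2)
K_X(t) = log M_X(t) = t^2/2 - t/2
dK/dt = t - 1/2
d^2K/dt^2 = 1

κ_2 = d^2K/dt^2 |_{t=0} = 1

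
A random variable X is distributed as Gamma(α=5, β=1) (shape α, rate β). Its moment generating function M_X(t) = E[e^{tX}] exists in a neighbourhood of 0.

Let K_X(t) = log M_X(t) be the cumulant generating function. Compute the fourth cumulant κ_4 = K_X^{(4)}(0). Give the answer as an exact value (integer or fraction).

M_X(t) = (1 - t)^(-5)
K_X(t) = log M_X(t) = -5*log(1 - t)
K^(4)(t) = 30/(t^4 - 4*t^3 + 6*t^2 - 4*t + 1)

κ_4 = K^(4)(0) = 30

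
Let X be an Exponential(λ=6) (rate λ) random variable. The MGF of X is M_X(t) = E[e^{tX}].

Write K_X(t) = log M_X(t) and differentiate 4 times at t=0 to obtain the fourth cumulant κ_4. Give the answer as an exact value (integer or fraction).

κ_4 = D^4[K](0) = 1/216

M_X(t) = 6/(6 - t)
K_X(t) = log M_X(t) = -log(6 - t) + log(6)
D^4[K](t) = 6/(t^4 - 24*t^3 + 216*t^2 - 864*t + 1296)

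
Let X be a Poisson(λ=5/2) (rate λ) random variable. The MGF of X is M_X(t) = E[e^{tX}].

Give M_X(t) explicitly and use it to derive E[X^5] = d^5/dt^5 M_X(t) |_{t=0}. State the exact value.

M_X(t) = e^(5*e^(t)/2 - 5/2)
M^(5)(t) = (3125*e^(5*t)*e^(5*e^(t)/2) + 12500*e^(4*t)*e^(5*e^(t)/2) + 12500*e^(3*t)*e^(5*e^(t)/2) + 3000*e^(2*t)*e^(5*e^(t)/2) + 80*e^(t)*e^(5*e^(t)/2))*e^(-5/2)/32

E[X^5] = M^(5)(0) = 31205/32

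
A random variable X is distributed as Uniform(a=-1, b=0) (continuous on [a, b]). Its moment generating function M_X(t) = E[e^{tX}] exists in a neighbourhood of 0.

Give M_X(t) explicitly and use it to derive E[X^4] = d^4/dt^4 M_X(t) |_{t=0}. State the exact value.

E[X^4] = D^4[M](0) = 1/5

M_X(t) = (1 - e^(-t))/t
D^4[M](t) = (-t^4 - 4*t^3 - 12*t^2 - 24*t + 24*e^(t) - 24)*e^(-t)/t^5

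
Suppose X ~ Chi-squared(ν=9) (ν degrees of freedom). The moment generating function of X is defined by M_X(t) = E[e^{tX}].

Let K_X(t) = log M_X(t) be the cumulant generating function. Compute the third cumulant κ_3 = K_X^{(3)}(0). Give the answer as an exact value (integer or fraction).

M_X(t) = (1 - 2*t)^(-9/2)
K_X(t) = log M_X(t) = -9*log(1 - 2*t)/2
K^(3)(t) = -72/(8*t^3 - 12*t^2 + 6*t - 1)

κ_3 = K^(3)(0) = 72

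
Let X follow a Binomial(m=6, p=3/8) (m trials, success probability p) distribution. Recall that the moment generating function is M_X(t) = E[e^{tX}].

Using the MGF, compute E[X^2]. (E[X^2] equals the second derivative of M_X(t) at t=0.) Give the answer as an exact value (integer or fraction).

M_X(t) = (3*e^(t)/8 + 5/8)^6
D^2[M](t) = 6561*e^(6*t)/65536 + 91125*e^(5*t)/131072 + 30375*e^(4*t)/16384 + 151875*e^(3*t)/65536 + 84375*e^(2*t)/65536 + 28125*e^(t)/131072

E[X^2] = D^2[M](0) = 207/32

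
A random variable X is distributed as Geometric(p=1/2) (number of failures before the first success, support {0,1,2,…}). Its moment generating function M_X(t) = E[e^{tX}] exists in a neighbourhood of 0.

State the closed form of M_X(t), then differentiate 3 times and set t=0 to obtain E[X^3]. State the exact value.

M_X(t) = 1/(2*(1 - e^(t)/2))
M^(3)(t) = (e^(3*t) + 8*e^(2*t) + 4*e^(t))/(e^(4*t) - 8*e^(3*t) + 24*e^(2*t) - 32*e^(t) + 16)

E[X^3] = M^(3)(0) = 13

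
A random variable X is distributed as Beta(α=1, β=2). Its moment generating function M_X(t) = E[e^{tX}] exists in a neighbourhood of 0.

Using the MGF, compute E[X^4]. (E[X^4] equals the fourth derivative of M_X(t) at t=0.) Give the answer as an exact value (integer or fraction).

E[X^4] = d^4M/dt^4 |_{t=0} = 1/15

M_X(t) = ₁F₁(1; 3; t)
dM/dt = ₁F₁(2; 4; t)/3
d^2M/dt^2 = ₁F₁(3; 5; t)/6
d^3M/dt^3 = ₁F₁(4; 6; t)/10
d^4M/dt^4 = ₁F₁(5; 7; t)/15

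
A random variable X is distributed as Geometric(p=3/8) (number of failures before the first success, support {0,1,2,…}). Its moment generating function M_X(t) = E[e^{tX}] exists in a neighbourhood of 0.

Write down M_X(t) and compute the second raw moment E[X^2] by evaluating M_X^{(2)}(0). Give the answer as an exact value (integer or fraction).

M_X(t) = 3/(8*(1 - 5*e^(t)/8))
M^(2)(t) = (-75*e^(2*t) - 120*e^(t))/(125*e^(3*t) - 600*e^(2*t) + 960*e^(t) - 512)

E[X^2] = M^(2)(0) = 65/9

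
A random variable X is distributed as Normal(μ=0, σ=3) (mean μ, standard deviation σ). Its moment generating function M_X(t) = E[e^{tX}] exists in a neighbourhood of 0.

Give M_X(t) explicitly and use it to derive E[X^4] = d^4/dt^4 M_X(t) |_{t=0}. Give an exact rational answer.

M_X(t) = e^(9*t^2/2)
M^(4)(t) = 6561*t^4*e^(9*t^2/2) + 4374*t^2*e^(9*t^2/2) + 243*e^(9*t^2/2)

E[X^4] = M^(4)(0) = 243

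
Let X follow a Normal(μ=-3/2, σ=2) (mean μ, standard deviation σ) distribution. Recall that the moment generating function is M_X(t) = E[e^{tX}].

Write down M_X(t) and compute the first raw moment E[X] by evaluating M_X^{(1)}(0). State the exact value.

M_X(t) = e^(2*t^2 - 3*t/2)
D[M](t) = 4*t*e^(-3*t/2)*e^(2*t^2) - 3*e^(-3*t/2)*e^(2*t^2)/2

E[X] = D[M](0) = -3/2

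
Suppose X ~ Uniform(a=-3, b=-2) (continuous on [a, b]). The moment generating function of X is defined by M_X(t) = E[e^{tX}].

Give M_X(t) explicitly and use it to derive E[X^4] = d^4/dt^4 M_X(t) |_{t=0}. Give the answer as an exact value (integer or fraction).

E[X^4] = M′′′′(0) = 211/5

M_X(t) = (e^(-2*t) - e^(-3*t))/t
M′(t) = (-2*t*e^(t) + 3*t - e^(t) + 1)*e^(-3*t)/t^2
M′′(t) = (4*t^2*e^(t) - 9*t^2 + 4*t*e^(t) - 6*t + 2*e^(t) - 2)*e^(-3*t)/t^3
M′′′(t) = (-8*t^3*e^(t) + 27*t^3 - 12*t^2*e^(t) + 27*t^2 - 12*t*e^(t) + 18*t - 6*e^(t) + 6)*e^(-3*t)/t^4
M′′′′(t) = (16*t^4*e^(t) - 81*t^4 + 32*t^3*e^(t) - 108*t^3 + 48*t^2*e^(t) - 108*t^2 + 48*t*e^(t) - 72*t + 24*e^(t) - 24)*e^(-3*t)/t^5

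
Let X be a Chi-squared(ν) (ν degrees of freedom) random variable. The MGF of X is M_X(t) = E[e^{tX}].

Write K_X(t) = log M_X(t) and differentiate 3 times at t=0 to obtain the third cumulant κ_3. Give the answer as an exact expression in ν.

κ_3 = K′′′(0) = 8*ν

M_X(t) = (1 - 2*t)^(-ν/2)
K_X(t) = log M_X(t) = -ν*log(1 - 2*t)/2
K′(t) = -ν/(2*t - 1)
K′′(t) = 2*ν/(4*t^2 - 4*t + 1)
K′′′(t) = -8*ν/(8*t^3 - 12*t^2 + 6*t - 1)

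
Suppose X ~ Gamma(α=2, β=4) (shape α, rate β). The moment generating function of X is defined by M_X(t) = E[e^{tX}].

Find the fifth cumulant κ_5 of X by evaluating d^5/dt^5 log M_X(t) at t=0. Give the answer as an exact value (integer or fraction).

M_X(t) = 16/(4 - t)^2
K_X(t) = log M_X(t) = -2*log(4 - t) + 4*log(2)
D^5[K](t) = -48/(t^5 - 20*t^4 + 160*t^3 - 640*t^2 + 1280*t - 1024)

κ_5 = D^5[K](0) = 3/64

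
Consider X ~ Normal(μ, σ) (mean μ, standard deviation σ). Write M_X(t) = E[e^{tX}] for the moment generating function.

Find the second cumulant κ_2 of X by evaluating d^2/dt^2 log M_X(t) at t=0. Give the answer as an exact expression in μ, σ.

κ_2 = D^2[K](0) = σ^2

M_X(t) = e^(μ*t + σ^2*t^2/2)
K_X(t) = log M_X(t) = μ*t + σ^2*t^2/2
D^2[K](t) = σ^2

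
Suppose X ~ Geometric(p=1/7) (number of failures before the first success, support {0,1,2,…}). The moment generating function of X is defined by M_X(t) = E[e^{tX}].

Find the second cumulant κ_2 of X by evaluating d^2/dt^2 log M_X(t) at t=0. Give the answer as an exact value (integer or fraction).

κ_2 = d^2K/dt^2 |_{t=0} = 42

M_X(t) = 1/(7*(1 - 6*e^(t)/7))
K_X(t) = log M_X(t) = -log(1 - 6*e^(t)/7) - log(7)
dK/dt = -6*e^(t)/(6*e^(t) - 7)
d^2K/dt^2 = 42*e^(t)/(36*e^(2*t) - 84*e^(t) + 49)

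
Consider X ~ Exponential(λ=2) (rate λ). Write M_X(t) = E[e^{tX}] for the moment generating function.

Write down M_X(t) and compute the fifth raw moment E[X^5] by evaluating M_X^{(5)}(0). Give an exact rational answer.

E[X^5] = D^5[M](0) = 15/4

M_X(t) = 2/(2 - t)
D^5[M](t) = 240/(t^6 - 12*t^5 + 60*t^4 - 160*t^3 + 240*t^2 - 192*t + 64)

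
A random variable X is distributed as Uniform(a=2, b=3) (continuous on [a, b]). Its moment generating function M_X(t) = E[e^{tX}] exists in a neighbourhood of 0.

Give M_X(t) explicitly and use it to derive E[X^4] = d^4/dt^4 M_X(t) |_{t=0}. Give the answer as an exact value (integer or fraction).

E[X^4] = M^(4)(0) = 211/5

M_X(t) = (e^(3*t) - e^(2*t))/t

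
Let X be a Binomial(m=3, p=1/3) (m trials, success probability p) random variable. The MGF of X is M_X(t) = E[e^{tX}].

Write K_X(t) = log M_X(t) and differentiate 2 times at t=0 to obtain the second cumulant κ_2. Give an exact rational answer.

M_X(t) = (e^(t)/3 + 2/3)^3
K_X(t) = log M_X(t) = 3*log(e^(t)/3 + 2/3)
D^2[K](t) = 6*e^(t)/(e^(2*t) + 4*e^(t) + 4)

κ_2 = D^2[K](0) = 2/3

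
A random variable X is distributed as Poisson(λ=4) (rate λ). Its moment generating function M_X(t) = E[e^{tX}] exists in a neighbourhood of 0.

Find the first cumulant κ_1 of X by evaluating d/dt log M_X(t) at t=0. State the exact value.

M_X(t) = e^(4*e^(t) - 4)
K_X(t) = log M_X(t) = 4*e^(t) - 4
K′(t) = 4*e^(t)

κ_1 = K′(0) = 4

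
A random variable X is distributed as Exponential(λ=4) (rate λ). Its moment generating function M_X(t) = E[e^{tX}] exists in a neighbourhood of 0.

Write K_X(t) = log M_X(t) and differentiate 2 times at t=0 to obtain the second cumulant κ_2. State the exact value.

κ_2 = K′′(0) = 1/16

M_X(t) = 4/(4 - t)
K_X(t) = log M_X(t) = -log(4 - t) + 2*log(2)
K′(t) = -1/(t - 4)
K′′(t) = 1/(t^2 - 8*t + 16)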